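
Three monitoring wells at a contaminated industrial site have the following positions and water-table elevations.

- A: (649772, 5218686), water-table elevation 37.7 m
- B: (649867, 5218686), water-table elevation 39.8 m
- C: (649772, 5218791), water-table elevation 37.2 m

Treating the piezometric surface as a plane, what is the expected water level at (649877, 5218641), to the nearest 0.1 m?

40.2 m

∂h/∂x = (39.8 − 37.7) / (649867 − 649772) = +0.02211
∂h/∂y = (37.2 − 37.7) / (5218791 − 5218686) = -0.004762
h(649877, 5218641) = 37.7 + (+0.02211)·(105) + (-0.004762)·(-45) = 37.7 +2.321 +0.214 = 40.235 m.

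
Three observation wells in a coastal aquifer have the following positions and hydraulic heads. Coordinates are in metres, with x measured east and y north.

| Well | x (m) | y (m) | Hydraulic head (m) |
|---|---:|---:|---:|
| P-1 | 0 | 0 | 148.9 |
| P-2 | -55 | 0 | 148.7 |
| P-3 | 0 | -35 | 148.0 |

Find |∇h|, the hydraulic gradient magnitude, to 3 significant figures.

∂h/∂x = (148.7 − 148.9) / (-55 − 0) = +0.003636
∂h/∂y = (148.0 − 148.9) / (-35 − 0) = +0.02571
|∇h| = √(0.003636² + 0.02571²) = 0.02597

0.0260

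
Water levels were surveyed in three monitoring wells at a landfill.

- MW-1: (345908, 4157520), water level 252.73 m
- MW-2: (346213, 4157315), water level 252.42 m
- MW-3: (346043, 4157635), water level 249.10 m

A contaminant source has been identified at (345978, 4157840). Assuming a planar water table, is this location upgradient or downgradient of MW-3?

Differences from MW-1: to MW-2 (Δx, Δy, Δh) = (305, -205, -0.31); to MW-3 = (135, 115, -3.63).
Determinant of the coordinate differences = 305·115 − 135·(-205) = 62750.
∂h/∂x = [(-0.31)·115 − (-3.63)·(-205)] / 62750 = -0.01243
∂h/∂y = [305·(-3.63) − 135·(-0.31)] / 62750 = -0.01698
Head at (345978, 4157840) = 252.73 + (-0.01243)·(70) + (-0.01698)·(320) = 246.43 m.
That is lower than the 249.10 m at MW-3, so the point is downgradient.

downgradient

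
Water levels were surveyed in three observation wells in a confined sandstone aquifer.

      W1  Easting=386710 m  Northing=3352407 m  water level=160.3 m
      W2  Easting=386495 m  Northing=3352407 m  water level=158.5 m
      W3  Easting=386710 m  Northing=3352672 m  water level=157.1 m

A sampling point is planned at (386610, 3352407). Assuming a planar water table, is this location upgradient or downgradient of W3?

upgradient

∂h/∂x = (158.5 − 160.3) / (386495 − 386710) = +0.008372
∂h/∂y = (157.1 − 160.3) / (3352672 − 3352407) = -0.01208
Head at (386610, 3352407) = 160.3 + (+0.008372)·(-100) + (-0.01208)·(0) = 159.46 m.
That is higher than the 157.1 m at W3, so the point is upgradient.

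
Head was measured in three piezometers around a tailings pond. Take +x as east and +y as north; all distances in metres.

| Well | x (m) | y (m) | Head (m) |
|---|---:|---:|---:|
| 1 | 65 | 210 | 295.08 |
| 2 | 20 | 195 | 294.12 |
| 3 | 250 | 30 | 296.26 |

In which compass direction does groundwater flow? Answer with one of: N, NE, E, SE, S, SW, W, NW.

SW

With h = a·x + b·y + c and 1 as origin, the differences give:
  (-45)·a + (-15)·b = -0.96
  185·a + (-180)·b = +1.18
Eliminate b (×(-180) and ×(-15), subtract): 10875·a = 190.500 → a = ∂h/∂x = +0.01752
Back-substitute: b = ∂h/∂y = +0.01145.
Flow = −∇h = (-0.01752 east, -0.01145 north), which points southwest.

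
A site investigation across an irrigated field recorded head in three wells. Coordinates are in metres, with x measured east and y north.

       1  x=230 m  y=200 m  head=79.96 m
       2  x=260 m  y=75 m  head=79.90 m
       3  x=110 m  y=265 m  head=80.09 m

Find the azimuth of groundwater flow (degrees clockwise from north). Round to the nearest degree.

With h = a·x + b·y + c and 1 as origin, the differences give:
  30·a + (-125)·b = -0.06
  (-120)·a + 65·b = +0.13
Eliminate b (×65 and ×(-125), subtract): -13050·a = 12.350 → a = ∂h/∂x = -0.0009464
Back-substitute: b = ∂h/∂y = +0.0002529.
Flow direction (−∇h) has components (+0.0009464 E, -0.0002529 N).
Azimuth = atan2(E, N) = atan2(+0.0009464, -0.0002529) = 105.0° ≈ 105°.

105°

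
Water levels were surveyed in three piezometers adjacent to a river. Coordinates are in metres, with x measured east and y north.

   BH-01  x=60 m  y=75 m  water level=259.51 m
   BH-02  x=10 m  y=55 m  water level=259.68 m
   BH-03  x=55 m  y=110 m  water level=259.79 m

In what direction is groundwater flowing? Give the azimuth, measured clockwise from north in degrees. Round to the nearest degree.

139°

Taking BH-01 as reference: BH-02−BH-01 = (-50, -20, +0.17); BH-03−BH-01 = (-5, 35, +0.28).
Solve a·Δx + b·Δy = Δh: det = (-50)·35 − (-5)·(-20) = -1850.
∂h/∂x = [(+0.17)·35 − (+0.28)·(-20)] / -1850 = -0.006243
∂h/∂y = [(-50)·(+0.28) − (-5)·(+0.17)] / -1850 = +0.007108
Flow direction (−∇h) has components (+0.006243 E, -0.007108 N).
Azimuth = atan2(E, N) = atan2(+0.006243, -0.007108) = 138.7° ≈ 139°.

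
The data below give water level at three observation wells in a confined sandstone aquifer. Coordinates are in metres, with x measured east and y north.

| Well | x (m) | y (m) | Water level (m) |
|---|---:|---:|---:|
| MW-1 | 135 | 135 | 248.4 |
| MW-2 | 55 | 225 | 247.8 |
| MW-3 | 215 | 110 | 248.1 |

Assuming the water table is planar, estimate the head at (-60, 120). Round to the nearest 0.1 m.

With h = a·x + b·y + c and MW-1 as origin, the differences give:
  (-80)·a + 90·b = -0.6
  80·a + (-25)·b = -0.3
Eliminate b (×(-25) and ×90, subtract): -5200·a = 42.00 → a = ∂h/∂x = -0.008077
Back-substitute: b = ∂h/∂y = -0.01385.
h(-60, 120) = 248.4 + (-0.008077)·(-195) + (-0.01385)·(-15) = 248.4 +1.575 +0.208 = 250.183 m.

250.2 m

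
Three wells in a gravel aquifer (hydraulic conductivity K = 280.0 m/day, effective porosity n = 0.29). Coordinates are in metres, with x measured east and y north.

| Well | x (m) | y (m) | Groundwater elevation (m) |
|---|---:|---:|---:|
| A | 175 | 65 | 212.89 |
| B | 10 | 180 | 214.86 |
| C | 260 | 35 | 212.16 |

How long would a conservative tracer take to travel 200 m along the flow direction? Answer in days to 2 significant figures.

Three-point gradient (reference A): Δ to B = (-165, 115, +1.97), Δ to C = (85, -30, -0.73).
∂h/∂x = -0.005150, ∂h/∂y = +0.009741 (det = -4825).
|∇h| = √(-0.005150² + 0.009741²) = 0.01102
Seepage velocity v = K·i/n = 280.0 × 0.01102 / 0.29 = 10.64 m/day.
t = 200 / 10.64 = 18.8 days.

19 days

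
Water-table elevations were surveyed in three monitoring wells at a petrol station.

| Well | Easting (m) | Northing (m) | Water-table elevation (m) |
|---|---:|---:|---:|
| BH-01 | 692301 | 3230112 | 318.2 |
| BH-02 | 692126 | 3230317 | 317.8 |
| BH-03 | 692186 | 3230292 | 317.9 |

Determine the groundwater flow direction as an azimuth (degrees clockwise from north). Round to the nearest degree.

With h = a·x + b·y + c and BH-01 as origin, the differences give:
  (-175)·a + 205·b = -0.4
  (-115)·a + 180·b = -0.3
Eliminate b (×180 and ×205, subtract): -7925·a = -10.50 → a = ∂h/∂x = +0.001325
Back-substitute: b = ∂h/∂y = -0.0008202.
Flow direction (−∇h) has components (-0.001325 E, +0.0008202 N).
Azimuth = atan2(E, N) = atan2(-0.001325, +0.0008202) = 301.8° ≈ 302°.

302°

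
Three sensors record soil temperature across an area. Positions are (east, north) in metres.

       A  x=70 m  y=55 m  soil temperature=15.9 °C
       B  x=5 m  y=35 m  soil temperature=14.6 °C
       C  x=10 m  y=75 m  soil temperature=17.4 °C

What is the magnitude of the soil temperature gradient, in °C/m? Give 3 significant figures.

0.0702 °C/m

Differences from A: to B (Δx, Δy, Δh) = (-65, -20, -1.3); to C = (-60, 20, +1.5).
Determinant of the coordinate differences = (-65)·20 − (-60)·(-20) = -2500.
∂T/∂x = [(-1.3)·20 − (+1.5)·(-20)] / -2500 = -0.001600
∂T/∂y = [(-65)·(+1.5) − (-60)·(-1.3)] / -2500 = +0.07020
|∇f| = √(-0.001600² + 0.07020²) = 0.07022 °C/m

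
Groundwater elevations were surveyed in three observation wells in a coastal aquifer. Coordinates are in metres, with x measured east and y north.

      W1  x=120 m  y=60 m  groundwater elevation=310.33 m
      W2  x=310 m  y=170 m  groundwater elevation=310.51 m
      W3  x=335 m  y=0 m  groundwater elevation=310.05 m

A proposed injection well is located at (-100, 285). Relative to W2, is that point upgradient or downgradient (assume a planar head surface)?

upgradient

Taking W1 as reference: W2−W1 = (190, 110, +0.18); W3−W1 = (215, -60, -0.28).
Solve a·Δx + b·Δy = Δh: det = 190·(-60) − 215·110 = -35050.
∂h/∂x = [(+0.18)·(-60) − (-0.28)·110] / -35050 = -0.0005706
∂h/∂y = [190·(-0.28) − 215·(+0.18)] / -35050 = +0.002622
Head at (-100, 285) = 310.33 + (-0.0005706)·(-220) + (+0.002622)·(225) = 311.05 m.
That is higher than the 310.51 m at W2, so the point is upgradient.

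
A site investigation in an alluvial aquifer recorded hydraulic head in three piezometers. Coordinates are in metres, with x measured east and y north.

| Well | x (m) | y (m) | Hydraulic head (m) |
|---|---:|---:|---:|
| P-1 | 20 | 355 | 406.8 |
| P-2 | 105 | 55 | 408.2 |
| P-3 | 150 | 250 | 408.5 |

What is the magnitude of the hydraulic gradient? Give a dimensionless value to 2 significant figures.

0.012

Taking P-1 as reference: P-2−P-1 = (85, -300, +1.4); P-3−P-1 = (130, -105, +1.7).
Determinant of the coordinate differences = 85·(-105) − 130·(-300) = 30075.
∂h/∂x = [(+1.4)·(-105) − (+1.7)·(-300)] / 30075 = +0.01207
∂h/∂y = [85·(+1.7) − 130·(+1.4)] / 30075 = -0.001247
|∇h| = √(0.01207² + -0.001247²) = 0.01213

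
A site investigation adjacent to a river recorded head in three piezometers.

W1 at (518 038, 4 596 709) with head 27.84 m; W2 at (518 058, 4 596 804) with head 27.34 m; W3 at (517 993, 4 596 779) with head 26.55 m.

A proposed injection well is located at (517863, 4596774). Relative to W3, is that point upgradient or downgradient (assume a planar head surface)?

Taking W1 as reference: W2−W1 = (20, 95, -0.50); W3−W1 = (-45, 70, -1.29).
Determinant of the coordinate differences = 20·70 − (-45)·95 = 5675.
∂h/∂x = [(-0.50)·70 − (-1.29)·95] / 5675 = +0.01543
∂h/∂y = [20·(-1.29) − (-45)·(-0.50)] / 5675 = -0.008511
Head at (517863, 4596774) = 27.84 + (+0.01543)·(-175) + (-0.008511)·(65) = 24.59 m.
That is lower than the 26.55 m at W3, so the point is downgradient.

downgradient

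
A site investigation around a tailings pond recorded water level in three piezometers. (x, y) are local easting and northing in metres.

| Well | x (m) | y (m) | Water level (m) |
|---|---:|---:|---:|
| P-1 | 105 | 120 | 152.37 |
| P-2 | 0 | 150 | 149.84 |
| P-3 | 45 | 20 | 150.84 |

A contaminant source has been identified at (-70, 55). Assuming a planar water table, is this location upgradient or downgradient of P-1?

downgradient

With h = a·x + b·y + c and P-1 as origin, the differences give:
  (-105)·a + 30·b = -2.53
  (-60)·a + (-100)·b = -1.53
Eliminate b (×(-100) and ×30, subtract): 12300·a = 298.900 → a = ∂h/∂x = +0.02430
Back-substitute: b = ∂h/∂y = +0.0007195.
Head at (-70, 55) = 152.37 + (+0.02430)·(-175) + (+0.0007195)·(-65) = 148.07 m.
That is lower than the 152.37 m at P-1, so the point is downgradient.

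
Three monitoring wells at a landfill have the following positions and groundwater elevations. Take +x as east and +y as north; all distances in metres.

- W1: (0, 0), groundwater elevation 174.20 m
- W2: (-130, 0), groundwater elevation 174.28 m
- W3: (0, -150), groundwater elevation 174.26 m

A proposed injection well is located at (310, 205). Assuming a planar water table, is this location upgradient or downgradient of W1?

∂h/∂x = (174.28 − 174.20) / (-130 − 0) = -0.0006154
∂h/∂y = (174.26 − 174.20) / (-150 − 0) = -0.0004000
Head at (310, 205) = 174.20 + (-0.0006154)·(310) + (-0.0004000)·(205) = 173.93 m.
That is lower than the 174.20 m at W1, so the point is downgradient.

downgradient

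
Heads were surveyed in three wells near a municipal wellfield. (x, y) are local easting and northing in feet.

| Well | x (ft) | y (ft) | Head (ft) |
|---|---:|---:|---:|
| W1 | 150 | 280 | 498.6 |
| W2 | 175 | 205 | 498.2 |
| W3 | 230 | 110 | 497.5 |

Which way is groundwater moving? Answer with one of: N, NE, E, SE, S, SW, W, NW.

E

Differences from W1: to W2 (Δx, Δy, Δh) = (25, -75, -0.4); to W3 = (80, -170, -1.1).
Determinant of the coordinate differences = 25·(-170) − 80·(-75) = 1750.
∂h/∂x = [(-0.4)·(-170) − (-1.1)·(-75)] / 1750 = -0.008286
∂h/∂y = [25·(-1.1) − 80·(-0.4)] / 1750 = +0.002571
Flow = −∇h = (+0.008286 east, -0.002571 north), which points east.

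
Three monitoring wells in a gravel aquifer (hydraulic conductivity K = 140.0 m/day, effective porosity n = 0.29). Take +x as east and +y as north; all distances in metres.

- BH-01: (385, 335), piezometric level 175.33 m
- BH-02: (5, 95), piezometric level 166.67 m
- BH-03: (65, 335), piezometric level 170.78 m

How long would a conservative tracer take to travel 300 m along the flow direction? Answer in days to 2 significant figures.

32 days

With h = a·x + b·y + c and BH-01 as origin, the differences give:
  (-380)·a + (-240)·b = -8.66
  (-320)·a + 0·b = -4.55
Eliminate b (×0 and ×(-240), subtract): -76800·a = -1092.000 → a = ∂h/∂x = +0.01422
Back-substitute: b = ∂h/∂y = +0.01357.
|∇h| = √(0.01422² + 0.01357²) = 0.01966
Seepage velocity v = K·i/n = 140.0 × 0.01966 / 0.29 = 9.491 m/day.
t = 300 / 9.491 = 31.61 days.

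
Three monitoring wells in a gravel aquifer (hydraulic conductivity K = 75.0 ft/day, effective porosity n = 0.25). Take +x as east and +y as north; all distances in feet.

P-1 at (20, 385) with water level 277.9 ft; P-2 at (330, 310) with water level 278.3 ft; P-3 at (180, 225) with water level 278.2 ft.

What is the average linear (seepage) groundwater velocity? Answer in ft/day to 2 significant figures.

0.40 ft/day

Three-point gradient (reference P-1): Δ to P-2 = (310, -75, +0.4), Δ to P-3 = (160, -160, +0.3).
∂h/∂x = +0.001104, ∂h/∂y = -0.0007713 (det = -37600).
|∇h| = √(0.001104² + -0.0007713²) = 0.001347
Seepage velocity v = K·i/n = 75.0 × 0.001347 / 0.25 = 0.4041 ft/day.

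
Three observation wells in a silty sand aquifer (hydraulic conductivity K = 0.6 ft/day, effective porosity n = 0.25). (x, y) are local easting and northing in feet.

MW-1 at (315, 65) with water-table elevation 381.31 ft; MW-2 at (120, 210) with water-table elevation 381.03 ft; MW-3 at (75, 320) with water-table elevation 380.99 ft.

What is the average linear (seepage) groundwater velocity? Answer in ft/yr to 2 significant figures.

Taking MW-1 as reference: MW-2−MW-1 = (-195, 145, -0.28); MW-3−MW-1 = (-240, 255, -0.32).
Determinant of the coordinate differences = (-195)·255 − (-240)·145 = -14925.
∂h/∂x = [(-0.28)·255 − (-0.32)·145] / -14925 = +0.001675
∂h/∂y = [(-195)·(-0.32) − (-240)·(-0.28)] / -14925 = +0.0003216
|∇h| = √(0.001675² + 0.0003216²) = 0.001706
Seepage velocity v = K·i/n = 0.6 × 0.001706 / 0.25 = 0.004094 ft/day = 1.495 ft/yr.

1.5 ft/yr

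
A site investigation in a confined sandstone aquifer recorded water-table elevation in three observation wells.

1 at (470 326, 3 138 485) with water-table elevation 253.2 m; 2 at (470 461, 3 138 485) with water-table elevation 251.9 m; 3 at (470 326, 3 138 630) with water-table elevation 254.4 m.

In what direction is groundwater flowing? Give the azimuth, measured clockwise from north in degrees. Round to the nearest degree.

∂h/∂x = (251.9 − 253.2) / (470461 − 470326) = -0.009630
∂h/∂y = (254.4 − 253.2) / (3138630 − 3138485) = +0.008276
Flow direction (−∇h) has components (+0.009630 E, -0.008276 N).
Azimuth = atan2(E, N) = atan2(+0.009630, -0.008276) = 130.7° ≈ 131°.

131°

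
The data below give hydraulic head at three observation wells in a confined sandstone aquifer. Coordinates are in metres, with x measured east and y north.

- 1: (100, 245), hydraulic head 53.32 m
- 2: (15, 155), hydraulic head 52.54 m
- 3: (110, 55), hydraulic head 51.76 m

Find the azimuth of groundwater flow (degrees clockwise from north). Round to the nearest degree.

Three-point gradient (reference 1): Δ to 2 = (-85, -90, -0.78), Δ to 3 = (10, -190, -1.56).
∂h/∂x = +0.0004575, ∂h/∂y = +0.008235 (det = 17050).
Flow direction (−∇h) has components (-0.0004575 E, -0.008235 N).
Azimuth = atan2(E, N) = atan2(-0.0004575, -0.008235) = 183.2° ≈ 183°.

183°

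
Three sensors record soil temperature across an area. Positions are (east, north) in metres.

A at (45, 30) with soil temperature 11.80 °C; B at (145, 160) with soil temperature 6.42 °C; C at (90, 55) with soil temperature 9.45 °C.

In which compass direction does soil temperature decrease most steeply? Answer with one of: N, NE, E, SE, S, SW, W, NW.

Three-point gradient (reference A): Δ to B = (100, 130, -5.38), Δ to C = (45, 25, -2.35).
∂T/∂x = -0.05104, ∂T/∂y = -0.002119 (det = -3350).
Steepest decrease is along −∇f = (+0.05104 E, +0.002119 N) → east.

E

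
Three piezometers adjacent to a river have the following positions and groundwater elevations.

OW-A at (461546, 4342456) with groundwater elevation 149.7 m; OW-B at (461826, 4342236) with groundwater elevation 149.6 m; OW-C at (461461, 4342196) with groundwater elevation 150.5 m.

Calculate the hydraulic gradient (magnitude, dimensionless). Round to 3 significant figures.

0.00323

Taking OW-A as reference: OW-B−OW-A = (280, -220, -0.1); OW-C−OW-A = (-85, -260, +0.8).
Solve a·Δx + b·Δy = Δh: det = 280·(-260) − (-85)·(-220) = -91500.
∂h/∂x = [(-0.1)·(-260) − (+0.8)·(-220)] / -91500 = -0.002208
∂h/∂y = [280·(+0.8) − (-85)·(-0.1)] / -91500 = -0.002355
|∇h| = √(-0.002208² + -0.002355²) = 0.003228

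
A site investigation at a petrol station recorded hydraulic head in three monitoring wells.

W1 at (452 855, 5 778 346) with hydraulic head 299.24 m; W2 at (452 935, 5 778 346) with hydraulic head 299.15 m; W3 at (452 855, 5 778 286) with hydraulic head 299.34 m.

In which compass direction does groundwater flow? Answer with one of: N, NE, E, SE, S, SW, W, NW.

∂h/∂x = (299.15 − 299.24) / (452935 − 452855) = -0.001125
∂h/∂y = (299.34 − 299.24) / (5778286 − 5778346) = -0.001667
Flow = −∇h = (+0.001125 east, +0.001667 north), which points northeast.

NE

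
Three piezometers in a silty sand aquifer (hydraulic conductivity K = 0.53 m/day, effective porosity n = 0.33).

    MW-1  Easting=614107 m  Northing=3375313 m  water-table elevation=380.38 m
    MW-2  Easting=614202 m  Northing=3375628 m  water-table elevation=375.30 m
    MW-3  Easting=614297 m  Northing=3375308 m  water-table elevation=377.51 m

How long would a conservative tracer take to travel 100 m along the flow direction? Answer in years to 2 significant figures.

8.9 years

Taking MW-1 as reference: MW-2−MW-1 = (95, 315, -5.08); MW-3−MW-1 = (190, -5, -2.87).
Determinant of the coordinate differences = 95·(-5) − 190·315 = -60325.
∂h/∂x = [(-5.08)·(-5) − (-2.87)·315] / -60325 = -0.01541
∂h/∂y = [95·(-2.87) − 190·(-5.08)] / -60325 = -0.01148
|∇h| = √(-0.01541² + -0.01148²) = 0.01922
Seepage velocity v = K·i/n = 0.53 × 0.01922 / 0.33 = 0.03087 m/day.
t = 100 / 0.03087 = 3239 days = 8.87 years.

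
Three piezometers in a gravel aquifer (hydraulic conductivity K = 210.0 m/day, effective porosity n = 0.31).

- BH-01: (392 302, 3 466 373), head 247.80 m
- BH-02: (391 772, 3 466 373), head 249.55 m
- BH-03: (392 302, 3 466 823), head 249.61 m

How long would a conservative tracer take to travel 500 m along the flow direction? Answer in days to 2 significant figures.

140 days

∂h/∂x = (249.55 − 247.80) / (391772 − 392302) = -0.003302
∂h/∂y = (249.61 − 247.80) / (3466823 − 3466373) = +0.004022
|∇h| = √(-0.003302² + 0.004022²) = 0.005204
Seepage velocity v = K·i/n = 210.0 × 0.005204 / 0.31 = 3.525 m/day.
t = 500 / 3.525 = 141.8 days.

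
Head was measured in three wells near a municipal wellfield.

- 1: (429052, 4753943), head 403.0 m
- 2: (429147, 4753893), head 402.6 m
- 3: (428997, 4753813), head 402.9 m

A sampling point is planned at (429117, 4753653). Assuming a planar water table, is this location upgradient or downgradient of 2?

downgradient

With h = a·x + b·y + c and 1 as origin, the differences give:
  95·a + (-50)·b = -0.4
  (-55)·a + (-130)·b = -0.1
Eliminate b (×(-130) and ×(-50), subtract): -15100·a = 47.00 → a = ∂h/∂x = -0.003113
Back-substitute: b = ∂h/∂y = +0.002086.
Head at (429117, 4753653) = 403.0 + (-0.003113)·(65) + (+0.002086)·(-290) = 402.19 m.
That is lower than the 402.6 m at 2, so the point is downgradient.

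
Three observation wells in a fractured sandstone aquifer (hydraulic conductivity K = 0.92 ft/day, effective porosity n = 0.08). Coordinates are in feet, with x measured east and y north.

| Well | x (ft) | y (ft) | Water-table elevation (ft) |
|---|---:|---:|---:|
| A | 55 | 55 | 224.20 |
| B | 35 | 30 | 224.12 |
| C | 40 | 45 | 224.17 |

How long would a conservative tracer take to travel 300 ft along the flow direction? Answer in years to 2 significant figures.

21 years

Differences from A: to B (Δx, Δy, Δh) = (-20, -25, -0.08); to C = (-15, -10, -0.03).
Solve a·Δx + b·Δy = Δh: det = (-20)·(-10) − (-15)·(-25) = -175.
∂h/∂x = [(-0.08)·(-10) − (-0.03)·(-25)] / -175 = -0.0002857
∂h/∂y = [(-20)·(-0.03) − (-15)·(-0.08)] / -175 = +0.003429
|∇h| = √(-0.0002857² + 0.003429²) = 0.003441
Seepage velocity v = K·i/n = 0.92 × 0.003441 / 0.08 = 0.03957 ft/day.
t = 300 / 0.03957 = 7582 days = 20.8 years.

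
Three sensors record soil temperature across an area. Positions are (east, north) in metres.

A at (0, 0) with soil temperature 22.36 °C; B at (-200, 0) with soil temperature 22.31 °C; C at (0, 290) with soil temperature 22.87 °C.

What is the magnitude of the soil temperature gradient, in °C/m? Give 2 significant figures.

∂T/∂x = (22.31 − 22.36) / (-200 − 0) = +0.0002500
∂T/∂y = (22.87 − 22.36) / (290 − 0) = +0.001759
|∇f| = √(0.0002500² + 0.001759²) = 0.001777 °C/m

0.0018 °C/m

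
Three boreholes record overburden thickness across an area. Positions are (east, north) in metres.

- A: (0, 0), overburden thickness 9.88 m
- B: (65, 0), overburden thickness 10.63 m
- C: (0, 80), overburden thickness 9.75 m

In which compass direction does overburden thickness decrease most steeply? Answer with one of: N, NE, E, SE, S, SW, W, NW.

∂d/∂x = (10.63 − 9.88) / (65 − 0) = +0.01154
∂d/∂y = (9.75 − 9.88) / (80 − 0) = -0.001625
Steepest decrease is along −∇f = (-0.01154 E, +0.001625 N) → west.

W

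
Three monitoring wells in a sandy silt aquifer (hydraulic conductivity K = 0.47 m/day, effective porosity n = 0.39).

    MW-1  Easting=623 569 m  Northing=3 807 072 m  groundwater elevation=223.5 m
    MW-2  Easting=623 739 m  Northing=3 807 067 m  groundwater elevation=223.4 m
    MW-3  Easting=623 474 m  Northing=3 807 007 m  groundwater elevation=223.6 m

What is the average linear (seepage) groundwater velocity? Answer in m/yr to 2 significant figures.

Differences from MW-1: to MW-2 (Δx, Δy, Δh) = (170, -5, -0.1); to MW-3 = (-95, -65, +0.1).
Solve a·Δx + b·Δy = Δh: det = 170·(-65) − (-95)·(-5) = -11525.
∂h/∂x = [(-0.1)·(-65) − (+0.1)·(-5)] / -11525 = -0.0006074
∂h/∂y = [170·(+0.1) − (-95)·(-0.1)] / -11525 = -0.0006508
|∇h| = √(-0.0006074² + -0.0006508²) = 0.0008902
Seepage velocity v = K·i/n = 0.47 × 0.0008902 / 0.39 = 0.001073 m/day = 0.3919 m/yr.

0.39 m/yr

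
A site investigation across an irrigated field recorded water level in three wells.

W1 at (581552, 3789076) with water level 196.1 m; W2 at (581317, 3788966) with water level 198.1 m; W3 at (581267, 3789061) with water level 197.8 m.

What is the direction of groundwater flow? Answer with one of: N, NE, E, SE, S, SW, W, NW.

NE

Three-point gradient (reference W1): Δ to W2 = (-235, -110, +2.0), Δ to W3 = (-285, -15, +1.7).
∂h/∂x = -0.005642, ∂h/∂y = -0.006128 (det = -27825).
Flow = −∇h = (+0.005642 east, +0.006128 north), which points northeast.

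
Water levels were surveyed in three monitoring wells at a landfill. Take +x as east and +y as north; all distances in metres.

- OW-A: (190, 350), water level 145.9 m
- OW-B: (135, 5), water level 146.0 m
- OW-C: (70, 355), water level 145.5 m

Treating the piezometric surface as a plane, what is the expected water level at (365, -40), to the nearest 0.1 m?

Differences from OW-A: to OW-B (Δx, Δy, Δh) = (-55, -345, +0.1); to OW-C = (-120, 5, -0.4).
Determinant of the coordinate differences = (-55)·5 − (-120)·(-345) = -41675.
∂h/∂x = [(+0.1)·5 − (-0.4)·(-345)] / -41675 = +0.003299
∂h/∂y = [(-55)·(-0.4) − (-120)·(+0.1)] / -41675 = -0.0008158
h(365, -40) = 145.9 + (+0.003299)·(175) + (-0.0008158)·(-390) = 145.9 +0.577 +0.318 = 146.796 m.

146.8 m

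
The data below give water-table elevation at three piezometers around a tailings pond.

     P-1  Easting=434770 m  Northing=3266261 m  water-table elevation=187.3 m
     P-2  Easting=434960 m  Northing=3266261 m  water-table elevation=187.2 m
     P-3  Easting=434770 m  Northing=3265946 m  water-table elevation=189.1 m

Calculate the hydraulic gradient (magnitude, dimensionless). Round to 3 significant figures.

∂h/∂x = (187.2 − 187.3) / (434960 − 434770) = -0.0005263
∂h/∂y = (189.1 − 187.3) / (3265946 − 3266261) = -0.005714
|∇h| = √(-0.0005263² + -0.005714²) = 0.005738

0.00574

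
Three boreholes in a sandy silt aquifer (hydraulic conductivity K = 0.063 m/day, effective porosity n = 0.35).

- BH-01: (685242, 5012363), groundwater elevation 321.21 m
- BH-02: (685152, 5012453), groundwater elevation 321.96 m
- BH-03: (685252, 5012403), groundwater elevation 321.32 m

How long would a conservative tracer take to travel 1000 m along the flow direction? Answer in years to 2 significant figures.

Differences from BH-01: to BH-02 (Δx, Δy, Δh) = (-90, 90, +0.75); to BH-03 = (10, 40, +0.11).
Determinant of the coordinate differences = (-90)·40 − 10·90 = -4500.
∂h/∂x = [(+0.75)·40 − (+0.11)·90] / -4500 = -0.004467
∂h/∂y = [(-90)·(+0.11) − 10·(+0.75)] / -4500 = +0.003867
|∇h| = √(-0.004467² + 0.003867²) = 0.005908
Seepage velocity v = K·i/n = 0.063 × 0.005908 / 0.35 = 0.001063 m/day.
t = 1000 / 0.001063 = 9.407e+05 days = 2.58e+03 years.

2600 years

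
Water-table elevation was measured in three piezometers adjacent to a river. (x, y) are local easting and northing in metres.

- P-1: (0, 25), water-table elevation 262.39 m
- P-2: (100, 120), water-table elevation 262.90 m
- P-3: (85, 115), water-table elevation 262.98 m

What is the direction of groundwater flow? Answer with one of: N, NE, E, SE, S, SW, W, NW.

Taking P-1 as reference: P-2−P-1 = (100, 95, +0.51); P-3−P-1 = (85, 90, +0.59).
Determinant of the coordinate differences = 100·90 − 85·95 = 925.
∂h/∂x = [(+0.51)·90 − (+0.59)·95] / 925 = -0.01097
∂h/∂y = [100·(+0.59) − 85·(+0.51)] / 925 = +0.01692
Flow = −∇h = (+0.01097 east, -0.01692 north), which points southeast.

SE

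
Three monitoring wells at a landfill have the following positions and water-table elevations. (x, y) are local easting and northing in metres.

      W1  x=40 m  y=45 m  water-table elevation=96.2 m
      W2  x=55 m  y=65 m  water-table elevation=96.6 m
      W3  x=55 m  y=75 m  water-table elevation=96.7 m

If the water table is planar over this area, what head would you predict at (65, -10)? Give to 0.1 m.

96.0 m

Differences from W1: to W2 (Δx, Δy, Δh) = (15, 20, +0.4); to W3 = (15, 30, +0.5).
Solve a·Δx + b·Δy = Δh: det = 15·30 − 15·20 = 150.
∂h/∂x = [(+0.4)·30 − (+0.5)·20] / 150 = +0.01333
∂h/∂y = [15·(+0.5) − 15·(+0.4)] / 150 = +0.01000
h(65, -10) = 96.2 + (+0.01333)·(25) + (+0.01000)·(-55) = 96.2 +0.333 -0.550 = 95.983 m.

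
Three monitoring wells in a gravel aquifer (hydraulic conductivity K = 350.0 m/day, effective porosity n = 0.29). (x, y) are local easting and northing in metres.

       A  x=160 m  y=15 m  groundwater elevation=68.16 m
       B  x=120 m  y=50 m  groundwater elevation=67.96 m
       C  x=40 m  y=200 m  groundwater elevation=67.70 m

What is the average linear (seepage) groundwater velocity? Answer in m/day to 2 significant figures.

With h = a·x + b·y + c and A as origin, the differences give:
  (-40)·a + 35·b = -0.20
  (-120)·a + 185·b = -0.46
Eliminate b (×185 and ×35, subtract): -3200·a = -20.900 → a = ∂h/∂x = +0.006531
Back-substitute: b = ∂h/∂y = +0.001750.
|∇h| = √(0.006531² + 0.001750²) = 0.006761
Seepage velocity v = K·i/n = 350.0 × 0.006761 / 0.29 = 8.16 m/day.

8.2 m/day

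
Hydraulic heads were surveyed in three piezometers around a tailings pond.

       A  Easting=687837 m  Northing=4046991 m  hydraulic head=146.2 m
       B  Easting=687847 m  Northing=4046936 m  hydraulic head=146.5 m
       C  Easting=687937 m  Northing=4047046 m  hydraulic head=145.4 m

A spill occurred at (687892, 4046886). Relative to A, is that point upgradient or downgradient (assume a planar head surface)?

Differences from A: to B (Δx, Δy, Δh) = (10, -55, +0.3); to C = (100, 55, -0.8).
Determinant of the coordinate differences = 10·55 − 100·(-55) = 6050.
∂h/∂x = [(+0.3)·55 − (-0.8)·(-55)] / 6050 = -0.004545
∂h/∂y = [10·(-0.8) − 100·(+0.3)] / 6050 = -0.006281
Head at (687892, 4046886) = 146.2 + (-0.004545)·(55) + (-0.006281)·(-105) = 146.61 m.
That is higher than the 146.2 m at A, so the point is upgradient.

upgradient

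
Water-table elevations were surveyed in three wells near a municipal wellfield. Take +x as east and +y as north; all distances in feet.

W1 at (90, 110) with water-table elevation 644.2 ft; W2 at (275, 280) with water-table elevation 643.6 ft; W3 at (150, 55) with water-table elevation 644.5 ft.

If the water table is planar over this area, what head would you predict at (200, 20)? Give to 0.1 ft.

644.7 ft

Differences from W1: to W2 (Δx, Δy, Δh) = (185, 170, -0.6); to W3 = (60, -55, +0.3).
Solve a·Δx + b·Δy = Δh: det = 185·(-55) − 60·170 = -20375.
∂h/∂x = [(-0.6)·(-55) − (+0.3)·170] / -20375 = +0.0008834
∂h/∂y = [185·(+0.3) − 60·(-0.6)] / -20375 = -0.004491
h(200, 20) = 644.2 + (+0.0008834)·(110) + (-0.004491)·(-90) = 644.2 +0.097 +0.404 = 644.701 ft.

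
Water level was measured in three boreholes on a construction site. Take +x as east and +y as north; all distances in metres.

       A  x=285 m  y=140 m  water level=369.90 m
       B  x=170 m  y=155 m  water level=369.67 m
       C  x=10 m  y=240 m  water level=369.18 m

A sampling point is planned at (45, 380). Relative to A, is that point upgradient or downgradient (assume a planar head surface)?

Three-point gradient (reference A): Δ to B = (-115, 15, -0.23), Δ to C = (-275, 100, -0.72).
∂h/∂x = +0.001654, ∂h/∂y = -0.002651 (det = -7375).
Head at (45, 380) = 369.90 + (+0.001654)·(-240) + (-0.002651)·(240) = 368.87 m.
That is lower than the 369.90 m at A, so the point is downgradient.

downgradient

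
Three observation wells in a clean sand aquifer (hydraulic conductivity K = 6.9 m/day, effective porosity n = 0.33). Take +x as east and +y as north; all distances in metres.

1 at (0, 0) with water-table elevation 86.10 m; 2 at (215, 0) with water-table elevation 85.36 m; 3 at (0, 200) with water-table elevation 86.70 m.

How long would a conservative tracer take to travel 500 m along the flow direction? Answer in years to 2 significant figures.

∂h/∂x = (85.36 − 86.10) / (215 − 0) = -0.003442
∂h/∂y = (86.70 − 86.10) / (200 − 0) = +0.003000
|∇h| = √(-0.003442² + 0.003000²) = 0.004566
Seepage velocity v = K·i/n = 6.9 × 0.004566 / 0.33 = 0.09547 m/day.
t = 500 / 0.09547 = 5237 days = 14.3 years.

14 years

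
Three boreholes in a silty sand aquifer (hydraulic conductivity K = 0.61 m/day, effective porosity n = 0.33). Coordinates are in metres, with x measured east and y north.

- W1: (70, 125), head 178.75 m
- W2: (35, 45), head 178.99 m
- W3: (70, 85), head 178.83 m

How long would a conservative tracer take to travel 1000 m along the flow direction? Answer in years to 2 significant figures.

490 years

With h = a·x + b·y + c and W1 as origin, the differences give:
  (-35)·a + (-80)·b = +0.24
  0·a + (-40)·b = +0.08
Eliminate b (×(-40) and ×(-80), subtract): 1400·a = -3.200 → a = ∂h/∂x = -0.002286
Back-substitute: b = ∂h/∂y = -0.002000.
|∇h| = √(-0.002286² + -0.002000²) = 0.003037
Seepage velocity v = K·i/n = 0.61 × 0.003037 / 0.33 = 0.005614 m/day.
t = 1000 / 0.005614 = 1.781e+05 days = 488 years.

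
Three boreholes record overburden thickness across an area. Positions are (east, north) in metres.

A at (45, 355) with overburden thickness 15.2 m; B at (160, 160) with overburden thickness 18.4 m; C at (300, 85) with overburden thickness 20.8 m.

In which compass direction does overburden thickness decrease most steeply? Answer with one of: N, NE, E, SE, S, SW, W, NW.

Differences from A: to B (Δx, Δy, Δh) = (115, -195, +3.2); to C = (255, -270, +5.6).
Determinant of the coordinate differences = 115·(-270) − 255·(-195) = 18675.
∂d/∂x = [(+3.2)·(-270) − (+5.6)·(-195)] / 18675 = +0.01221
∂d/∂y = [115·(+5.6) − 255·(+3.2)] / 18675 = -0.009210
Steepest decrease is along −∇f = (-0.01221 E, +0.009210 N) → northwest.

NW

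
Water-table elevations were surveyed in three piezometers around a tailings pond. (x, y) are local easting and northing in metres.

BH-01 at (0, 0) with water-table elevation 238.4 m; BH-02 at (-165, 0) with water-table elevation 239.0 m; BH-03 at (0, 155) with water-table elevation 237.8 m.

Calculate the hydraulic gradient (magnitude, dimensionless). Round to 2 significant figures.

∂h/∂x = (239.0 − 238.4) / (-165 − 0) = -0.003636
∂h/∂y = (237.8 − 238.4) / (155 − 0) = -0.003871
|∇h| = √(-0.003636² + -0.003871²) = 0.005311

0.0053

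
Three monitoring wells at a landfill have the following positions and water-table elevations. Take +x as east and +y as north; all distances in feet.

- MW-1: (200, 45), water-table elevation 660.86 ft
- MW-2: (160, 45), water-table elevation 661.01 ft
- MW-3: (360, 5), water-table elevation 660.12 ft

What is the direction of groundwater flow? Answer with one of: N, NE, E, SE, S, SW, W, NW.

Three-point gradient (reference MW-1): Δ to MW-2 = (-40, 0, +0.15), Δ to MW-3 = (160, -40, -0.74).
∂h/∂x = -0.003750, ∂h/∂y = +0.003500 (det = 1600).
Flow = −∇h = (+0.003750 east, -0.003500 north), which points southeast.

SE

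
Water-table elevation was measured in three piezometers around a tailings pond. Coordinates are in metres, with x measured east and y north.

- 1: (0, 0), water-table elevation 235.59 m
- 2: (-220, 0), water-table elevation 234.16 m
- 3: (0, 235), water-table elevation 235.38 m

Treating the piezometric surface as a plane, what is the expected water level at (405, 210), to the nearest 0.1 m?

∂h/∂x = (234.16 − 235.59) / (-220 − 0) = +0.006500
∂h/∂y = (235.38 − 235.59) / (235 − 0) = -0.0008936
h(405, 210) = 235.59 + (+0.006500)·(405) + (-0.0008936)·(210) = 235.59 +2.633 -0.188 = 238.035 m.

238.0 m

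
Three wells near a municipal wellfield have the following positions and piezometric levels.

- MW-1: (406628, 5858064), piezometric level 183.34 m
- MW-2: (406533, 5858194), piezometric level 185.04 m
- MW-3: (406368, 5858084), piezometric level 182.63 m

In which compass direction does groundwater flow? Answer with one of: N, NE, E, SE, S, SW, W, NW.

Three-point gradient (reference MW-1): Δ to MW-2 = (-95, 130, +1.70), Δ to MW-3 = (-260, 20, -0.71).
∂h/∂x = +0.003959, ∂h/∂y = +0.01597 (det = 31900).
Flow = −∇h = (-0.003959 east, -0.01597 north), which points south.

S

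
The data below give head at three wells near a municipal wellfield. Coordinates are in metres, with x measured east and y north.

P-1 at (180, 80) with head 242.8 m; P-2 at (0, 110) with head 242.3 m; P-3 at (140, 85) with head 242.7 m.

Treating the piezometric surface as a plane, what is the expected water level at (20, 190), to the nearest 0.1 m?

With h = a·x + b·y + c and P-1 as origin, the differences give:
  (-180)·a + 30·b = -0.5
  (-40)·a + 5·b = -0.1
Eliminate b (×5 and ×30, subtract): 300·a = 0.50 → a = ∂h/∂x = +0.001667
Back-substitute: b = ∂h/∂y = -0.006667.
h(20, 190) = 242.8 + (+0.001667)·(-160) + (-0.006667)·(110) = 242.8 -0.267 -0.733 = 241.800 m.

241.8 m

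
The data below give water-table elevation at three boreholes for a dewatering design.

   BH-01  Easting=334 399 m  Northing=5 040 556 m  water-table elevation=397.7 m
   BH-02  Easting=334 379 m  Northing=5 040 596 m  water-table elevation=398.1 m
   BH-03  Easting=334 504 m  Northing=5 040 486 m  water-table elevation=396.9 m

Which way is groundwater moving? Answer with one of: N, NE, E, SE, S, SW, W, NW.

S

With h = a·x + b·y + c and BH-01 as origin, the differences give:
  (-20)·a + 40·b = +0.4
  105·a + (-70)·b = -0.8
Eliminate b (×(-70) and ×40, subtract): -2800·a = 4.00 → a = ∂h/∂x = -0.001429
Back-substitute: b = ∂h/∂y = +0.009286.
Flow = −∇h = (+0.001429 east, -0.009286 north), which points south.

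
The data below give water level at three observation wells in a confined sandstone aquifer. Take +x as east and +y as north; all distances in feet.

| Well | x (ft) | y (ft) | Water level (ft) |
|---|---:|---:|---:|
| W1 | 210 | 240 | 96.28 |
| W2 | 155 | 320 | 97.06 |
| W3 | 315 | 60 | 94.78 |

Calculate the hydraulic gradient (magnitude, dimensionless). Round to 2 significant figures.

Differences from W1: to W2 (Δx, Δy, Δh) = (-55, 80, +0.78); to W3 = (105, -180, -1.50).
Solve a·Δx + b·Δy = Δh: det = (-55)·(-180) − 105·80 = 1500.
∂h/∂x = [(+0.78)·(-180) − (-1.50)·80] / 1500 = -0.01360
∂h/∂y = [(-55)·(-1.50) − 105·(+0.78)] / 1500 = +0.0004000
|∇h| = √(-0.01360² + 0.0004000²) = 0.01361

0.014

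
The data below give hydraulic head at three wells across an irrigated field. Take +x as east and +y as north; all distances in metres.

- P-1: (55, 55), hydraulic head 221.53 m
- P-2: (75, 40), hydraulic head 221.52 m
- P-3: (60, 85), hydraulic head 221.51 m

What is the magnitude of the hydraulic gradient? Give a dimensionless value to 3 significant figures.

Taking P-1 as reference: P-2−P-1 = (20, -15, -0.01); P-3−P-1 = (5, 30, -0.02).
Solve a·Δx + b·Δy = Δh: det = 20·30 − 5·(-15) = 675.
∂h/∂x = [(-0.01)·30 − (-0.02)·(-15)] / 675 = -0.0008889
∂h/∂y = [20·(-0.02) − 5·(-0.01)] / 675 = -0.0005185
|∇h| = √(-0.0008889² + -0.0005185²) = 0.001029

0.00103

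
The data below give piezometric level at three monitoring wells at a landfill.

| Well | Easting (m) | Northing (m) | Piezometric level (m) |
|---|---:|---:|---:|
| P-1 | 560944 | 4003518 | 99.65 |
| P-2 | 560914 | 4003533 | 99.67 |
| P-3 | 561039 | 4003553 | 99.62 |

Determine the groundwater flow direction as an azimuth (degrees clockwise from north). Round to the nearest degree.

Differences from P-1: to P-2 (Δx, Δy, Δh) = (-30, 15, +0.02); to P-3 = (95, 35, -0.03).
Solve a·Δx + b·Δy = Δh: det = (-30)·35 − 95·15 = -2475.
∂h/∂x = [(+0.02)·35 − (-0.03)·15] / -2475 = -0.0004646
∂h/∂y = [(-30)·(-0.03) − 95·(+0.02)] / -2475 = +0.0004040
Flow direction (−∇h) has components (+0.0004646 E, -0.0004040 N).
Azimuth = atan2(E, N) = atan2(+0.0004646, -0.0004040) = 131.0° ≈ 131°.

131°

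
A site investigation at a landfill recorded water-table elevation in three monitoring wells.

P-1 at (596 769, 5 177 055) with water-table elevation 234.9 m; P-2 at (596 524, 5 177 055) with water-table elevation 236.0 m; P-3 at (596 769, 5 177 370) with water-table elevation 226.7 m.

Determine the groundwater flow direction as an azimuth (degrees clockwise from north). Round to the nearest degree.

∂h/∂x = (236.0 − 234.9) / (596524 − 596769) = -0.004490
∂h/∂y = (226.7 − 234.9) / (5177370 − 5177055) = -0.02603
Flow direction (−∇h) has components (+0.004490 E, +0.02603 N).
Azimuth = atan2(E, N) = atan2(+0.004490, +0.02603) = 9.8° ≈ 010°.

010°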